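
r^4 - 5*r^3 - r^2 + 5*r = r*(r - 5)*(r - 1)*(r + 1)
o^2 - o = o*(o - 1)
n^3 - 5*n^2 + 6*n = n*(n - 3)*(n - 2)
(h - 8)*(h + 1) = h^2 - 7*h - 8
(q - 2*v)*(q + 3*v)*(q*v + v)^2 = q^4*v^2 + q^3*v^3 + 2*q^3*v^2 - 6*q^2*v^4 + 2*q^2*v^3 + q^2*v^2 - 12*q*v^4 + q*v^3 - 6*v^4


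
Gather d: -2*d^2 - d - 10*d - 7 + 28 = -2*d^2 - 11*d + 21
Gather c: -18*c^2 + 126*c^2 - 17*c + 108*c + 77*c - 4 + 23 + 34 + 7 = 108*c^2 + 168*c + 60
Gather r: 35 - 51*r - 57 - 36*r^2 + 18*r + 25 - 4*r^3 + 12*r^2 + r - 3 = -4*r^3 - 24*r^2 - 32*r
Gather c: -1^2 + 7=6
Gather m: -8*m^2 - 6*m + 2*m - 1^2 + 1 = -8*m^2 - 4*m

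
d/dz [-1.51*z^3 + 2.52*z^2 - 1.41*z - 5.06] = -4.53*z^2 + 5.04*z - 1.41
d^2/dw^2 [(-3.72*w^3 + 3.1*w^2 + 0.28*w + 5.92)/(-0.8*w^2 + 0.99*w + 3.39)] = (3.5527136788005e-15*w^5 - 7.105427357601e-15*w^4 + 22.200424*w^3 + 1.73215199999996*w^2 + 280.079352*w - 113.086068)/(0.512*w^6 - 1.9008*w^5 - 4.15656*w^4 + 15.138981*w^3 + 17.613423*w^2 - 34.131537*w - 38.958219)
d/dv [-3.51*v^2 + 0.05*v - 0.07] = 0.05 - 7.02*v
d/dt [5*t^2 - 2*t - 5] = 10*t - 2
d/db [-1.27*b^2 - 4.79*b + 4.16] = -2.54*b - 4.79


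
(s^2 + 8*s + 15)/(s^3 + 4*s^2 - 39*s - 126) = (s + 5)/(s^2 + s - 42)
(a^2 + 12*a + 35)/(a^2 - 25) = (a + 7)/(a - 5)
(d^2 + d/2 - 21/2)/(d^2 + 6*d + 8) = (2*d^2 + d - 21)/(2*(d^2 + 6*d + 8))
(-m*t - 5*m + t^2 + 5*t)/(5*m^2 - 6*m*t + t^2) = (t + 5)/(-5*m + t)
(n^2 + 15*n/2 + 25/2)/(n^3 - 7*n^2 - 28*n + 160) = (n + 5/2)/(n^2 - 12*n + 32)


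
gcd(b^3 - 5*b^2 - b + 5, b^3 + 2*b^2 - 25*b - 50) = b - 5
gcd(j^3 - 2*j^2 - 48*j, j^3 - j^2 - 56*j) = j^2 - 8*j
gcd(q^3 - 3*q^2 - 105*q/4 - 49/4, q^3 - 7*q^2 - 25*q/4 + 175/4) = q - 7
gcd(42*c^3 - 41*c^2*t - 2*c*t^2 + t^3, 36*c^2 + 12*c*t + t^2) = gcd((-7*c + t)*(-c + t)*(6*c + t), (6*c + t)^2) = 6*c + t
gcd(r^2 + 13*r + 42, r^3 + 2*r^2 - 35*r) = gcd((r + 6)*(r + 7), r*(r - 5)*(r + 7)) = r + 7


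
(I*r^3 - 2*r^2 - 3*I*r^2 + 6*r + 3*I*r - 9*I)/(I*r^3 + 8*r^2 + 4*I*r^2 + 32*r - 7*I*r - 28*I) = (r^2 + 3*r*(-1 + I) - 9*I)/(r^2 + r*(4 - 7*I) - 28*I)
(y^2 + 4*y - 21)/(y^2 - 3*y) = (y + 7)/y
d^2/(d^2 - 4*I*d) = d/(d - 4*I)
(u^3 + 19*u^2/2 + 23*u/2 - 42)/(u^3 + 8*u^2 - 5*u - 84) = (u - 3/2)/(u - 3)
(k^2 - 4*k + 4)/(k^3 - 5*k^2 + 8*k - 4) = 1/(k - 1)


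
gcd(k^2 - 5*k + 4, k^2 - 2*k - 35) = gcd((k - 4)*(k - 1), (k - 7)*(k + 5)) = 1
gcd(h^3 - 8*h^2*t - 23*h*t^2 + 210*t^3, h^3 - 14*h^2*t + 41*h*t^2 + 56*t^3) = -h + 7*t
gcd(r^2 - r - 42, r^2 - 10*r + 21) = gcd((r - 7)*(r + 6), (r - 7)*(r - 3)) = r - 7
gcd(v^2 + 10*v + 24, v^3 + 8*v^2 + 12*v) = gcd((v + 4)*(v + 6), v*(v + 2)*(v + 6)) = v + 6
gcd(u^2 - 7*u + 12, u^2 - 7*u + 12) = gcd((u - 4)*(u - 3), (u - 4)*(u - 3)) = u^2 - 7*u + 12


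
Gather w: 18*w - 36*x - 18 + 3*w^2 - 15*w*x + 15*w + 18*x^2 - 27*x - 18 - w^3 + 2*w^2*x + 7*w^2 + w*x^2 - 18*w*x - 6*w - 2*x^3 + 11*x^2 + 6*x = -w^3 + w^2*(2*x + 10) + w*(x^2 - 33*x + 27) - 2*x^3 + 29*x^2 - 57*x - 36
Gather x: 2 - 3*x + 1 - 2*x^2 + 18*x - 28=-2*x^2 + 15*x - 25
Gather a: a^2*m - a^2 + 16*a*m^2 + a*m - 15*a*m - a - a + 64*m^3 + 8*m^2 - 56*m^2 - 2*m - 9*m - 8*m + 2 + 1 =a^2*(m - 1) + a*(16*m^2 - 14*m - 2) + 64*m^3 - 48*m^2 - 19*m + 3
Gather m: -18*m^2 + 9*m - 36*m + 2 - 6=-18*m^2 - 27*m - 4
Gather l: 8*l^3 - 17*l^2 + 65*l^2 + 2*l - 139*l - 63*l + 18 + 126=8*l^3 + 48*l^2 - 200*l + 144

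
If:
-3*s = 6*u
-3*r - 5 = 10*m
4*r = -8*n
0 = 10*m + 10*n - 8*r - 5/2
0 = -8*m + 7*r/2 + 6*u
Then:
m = -23/64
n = 15/64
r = -15/32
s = 79/192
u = -79/384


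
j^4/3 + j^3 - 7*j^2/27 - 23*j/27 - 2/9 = (j/3 + 1)*(j - 1)*(j + 1/3)*(j + 2/3)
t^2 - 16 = (t - 4)*(t + 4)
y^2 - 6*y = y*(y - 6)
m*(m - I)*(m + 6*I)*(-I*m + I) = -I*m^4 + 5*m^3 + I*m^3 - 5*m^2 - 6*I*m^2 + 6*I*m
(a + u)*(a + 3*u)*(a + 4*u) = a^3 + 8*a^2*u + 19*a*u^2 + 12*u^3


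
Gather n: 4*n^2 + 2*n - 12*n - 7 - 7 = 4*n^2 - 10*n - 14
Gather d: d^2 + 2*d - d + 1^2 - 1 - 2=d^2 + d - 2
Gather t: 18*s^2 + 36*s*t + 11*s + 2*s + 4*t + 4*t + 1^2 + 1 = 18*s^2 + 13*s + t*(36*s + 8) + 2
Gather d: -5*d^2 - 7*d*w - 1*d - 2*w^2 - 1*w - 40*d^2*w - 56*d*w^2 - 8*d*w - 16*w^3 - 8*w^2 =d^2*(-40*w - 5) + d*(-56*w^2 - 15*w - 1) - 16*w^3 - 10*w^2 - w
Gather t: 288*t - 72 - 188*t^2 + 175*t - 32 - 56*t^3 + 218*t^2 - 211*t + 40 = -56*t^3 + 30*t^2 + 252*t - 64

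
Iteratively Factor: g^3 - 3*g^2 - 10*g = (g - 5)*(g^2 + 2*g) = g*(g - 5)*(g + 2)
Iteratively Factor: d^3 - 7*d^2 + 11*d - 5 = (d - 1)*(d^2 - 6*d + 5) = (d - 1)^2*(d - 5)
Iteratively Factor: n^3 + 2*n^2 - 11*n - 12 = (n + 4)*(n^2 - 2*n - 3) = (n - 3)*(n + 4)*(n + 1)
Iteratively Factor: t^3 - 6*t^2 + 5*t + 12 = (t - 3)*(t^2 - 3*t - 4) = (t - 4)*(t - 3)*(t + 1)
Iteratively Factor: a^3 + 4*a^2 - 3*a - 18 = (a - 2)*(a^2 + 6*a + 9) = (a - 2)*(a + 3)*(a + 3)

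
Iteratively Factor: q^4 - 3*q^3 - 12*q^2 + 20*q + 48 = (q - 3)*(q^3 - 12*q - 16) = (q - 3)*(q + 2)*(q^2 - 2*q - 8) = (q - 3)*(q + 2)^2*(q - 4)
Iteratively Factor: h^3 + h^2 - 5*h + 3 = (h - 1)*(h^2 + 2*h - 3) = (h - 1)^2*(h + 3)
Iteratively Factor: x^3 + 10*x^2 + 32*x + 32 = (x + 4)*(x^2 + 6*x + 8) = (x + 2)*(x + 4)*(x + 4)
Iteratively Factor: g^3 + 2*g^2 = (g + 2)*(g^2) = g*(g + 2)*(g)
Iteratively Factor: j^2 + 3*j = (j)*(j + 3)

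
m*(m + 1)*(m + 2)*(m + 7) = m^4 + 10*m^3 + 23*m^2 + 14*m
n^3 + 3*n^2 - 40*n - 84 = (n - 6)*(n + 2)*(n + 7)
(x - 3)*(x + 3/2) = x^2 - 3*x/2 - 9/2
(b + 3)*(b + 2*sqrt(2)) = b^2 + 2*sqrt(2)*b + 3*b + 6*sqrt(2)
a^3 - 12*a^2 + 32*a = a*(a - 8)*(a - 4)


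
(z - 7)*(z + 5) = z^2 - 2*z - 35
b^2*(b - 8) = b^3 - 8*b^2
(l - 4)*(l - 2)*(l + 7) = l^3 + l^2 - 34*l + 56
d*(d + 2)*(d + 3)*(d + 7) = d^4 + 12*d^3 + 41*d^2 + 42*d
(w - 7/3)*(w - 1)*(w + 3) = w^3 - w^2/3 - 23*w/3 + 7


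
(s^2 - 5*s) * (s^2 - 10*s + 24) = s^4 - 15*s^3 + 74*s^2 - 120*s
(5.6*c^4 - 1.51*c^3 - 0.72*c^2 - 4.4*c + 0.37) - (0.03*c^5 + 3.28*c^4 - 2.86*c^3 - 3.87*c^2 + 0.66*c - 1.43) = -0.03*c^5 + 2.32*c^4 + 1.35*c^3 + 3.15*c^2 - 5.06*c + 1.8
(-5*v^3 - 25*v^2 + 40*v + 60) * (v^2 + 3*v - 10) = -5*v^5 - 40*v^4 + 15*v^3 + 430*v^2 - 220*v - 600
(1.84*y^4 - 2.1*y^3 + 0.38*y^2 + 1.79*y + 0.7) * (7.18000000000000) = 13.2112*y^4 - 15.078*y^3 + 2.7284*y^2 + 12.8522*y + 5.026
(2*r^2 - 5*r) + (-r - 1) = 2*r^2 - 6*r - 1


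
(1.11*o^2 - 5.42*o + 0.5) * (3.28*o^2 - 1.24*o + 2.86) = 3.6408*o^4 - 19.154*o^3 + 11.5354*o^2 - 16.1212*o + 1.43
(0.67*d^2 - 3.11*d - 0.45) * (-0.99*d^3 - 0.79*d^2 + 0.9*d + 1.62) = -0.6633*d^5 + 2.5496*d^4 + 3.5054*d^3 - 1.3581*d^2 - 5.4432*d - 0.729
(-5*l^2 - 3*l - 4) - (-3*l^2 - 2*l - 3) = -2*l^2 - l - 1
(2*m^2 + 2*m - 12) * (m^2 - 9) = 2*m^4 + 2*m^3 - 30*m^2 - 18*m + 108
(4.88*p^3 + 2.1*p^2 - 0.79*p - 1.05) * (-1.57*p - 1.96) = -7.6616*p^4 - 12.8618*p^3 - 2.8757*p^2 + 3.1969*p + 2.058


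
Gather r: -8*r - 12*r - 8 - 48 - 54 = -20*r - 110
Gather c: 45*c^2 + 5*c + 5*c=45*c^2 + 10*c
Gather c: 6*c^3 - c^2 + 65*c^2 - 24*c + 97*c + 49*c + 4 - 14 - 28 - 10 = 6*c^3 + 64*c^2 + 122*c - 48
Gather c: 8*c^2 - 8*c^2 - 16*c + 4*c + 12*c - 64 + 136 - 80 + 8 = 0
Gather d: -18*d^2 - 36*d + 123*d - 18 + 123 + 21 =-18*d^2 + 87*d + 126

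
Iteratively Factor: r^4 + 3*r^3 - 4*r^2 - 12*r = (r + 2)*(r^3 + r^2 - 6*r) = (r - 2)*(r + 2)*(r^2 + 3*r) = r*(r - 2)*(r + 2)*(r + 3)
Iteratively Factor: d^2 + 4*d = (d + 4)*(d)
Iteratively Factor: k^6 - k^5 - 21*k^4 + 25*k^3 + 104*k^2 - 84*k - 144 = (k + 4)*(k^5 - 5*k^4 - k^3 + 29*k^2 - 12*k - 36) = (k - 3)*(k + 4)*(k^4 - 2*k^3 - 7*k^2 + 8*k + 12) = (k - 3)*(k - 2)*(k + 4)*(k^3 - 7*k - 6) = (k - 3)*(k - 2)*(k + 2)*(k + 4)*(k^2 - 2*k - 3) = (k - 3)^2*(k - 2)*(k + 2)*(k + 4)*(k + 1)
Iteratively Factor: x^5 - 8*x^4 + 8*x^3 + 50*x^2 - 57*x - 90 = (x - 3)*(x^4 - 5*x^3 - 7*x^2 + 29*x + 30) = (x - 3)*(x + 1)*(x^3 - 6*x^2 - x + 30) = (x - 5)*(x - 3)*(x + 1)*(x^2 - x - 6) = (x - 5)*(x - 3)*(x + 1)*(x + 2)*(x - 3)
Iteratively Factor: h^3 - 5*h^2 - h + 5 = (h - 1)*(h^2 - 4*h - 5) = (h - 5)*(h - 1)*(h + 1)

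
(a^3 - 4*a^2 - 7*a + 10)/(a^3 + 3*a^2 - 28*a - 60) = (a - 1)/(a + 6)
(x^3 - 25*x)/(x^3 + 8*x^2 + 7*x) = (x^2 - 25)/(x^2 + 8*x + 7)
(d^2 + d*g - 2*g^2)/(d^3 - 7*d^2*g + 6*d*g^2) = (d + 2*g)/(d*(d - 6*g))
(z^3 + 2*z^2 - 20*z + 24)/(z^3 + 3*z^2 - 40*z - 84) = (z^3 + 2*z^2 - 20*z + 24)/(z^3 + 3*z^2 - 40*z - 84)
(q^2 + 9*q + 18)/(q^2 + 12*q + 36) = (q + 3)/(q + 6)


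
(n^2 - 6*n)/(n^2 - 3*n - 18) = n/(n + 3)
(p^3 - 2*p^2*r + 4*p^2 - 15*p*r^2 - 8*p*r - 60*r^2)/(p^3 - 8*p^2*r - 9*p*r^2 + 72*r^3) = (p^2 - 5*p*r + 4*p - 20*r)/(p^2 - 11*p*r + 24*r^2)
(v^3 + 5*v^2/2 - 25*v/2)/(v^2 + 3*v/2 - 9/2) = v*(2*v^2 + 5*v - 25)/(2*v^2 + 3*v - 9)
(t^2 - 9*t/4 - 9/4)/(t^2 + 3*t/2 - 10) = (4*t^2 - 9*t - 9)/(2*(2*t^2 + 3*t - 20))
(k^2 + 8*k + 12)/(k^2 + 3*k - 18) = (k + 2)/(k - 3)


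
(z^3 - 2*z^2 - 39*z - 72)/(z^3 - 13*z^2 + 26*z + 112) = (z^2 + 6*z + 9)/(z^2 - 5*z - 14)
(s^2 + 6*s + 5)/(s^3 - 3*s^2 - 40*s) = (s + 1)/(s*(s - 8))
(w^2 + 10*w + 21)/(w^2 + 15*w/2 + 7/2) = 2*(w + 3)/(2*w + 1)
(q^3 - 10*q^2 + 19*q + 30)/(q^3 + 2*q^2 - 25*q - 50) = (q^2 - 5*q - 6)/(q^2 + 7*q + 10)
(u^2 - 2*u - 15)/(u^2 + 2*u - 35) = (u + 3)/(u + 7)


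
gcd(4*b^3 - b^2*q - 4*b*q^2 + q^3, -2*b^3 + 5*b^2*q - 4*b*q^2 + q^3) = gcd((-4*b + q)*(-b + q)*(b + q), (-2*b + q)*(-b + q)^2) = -b + q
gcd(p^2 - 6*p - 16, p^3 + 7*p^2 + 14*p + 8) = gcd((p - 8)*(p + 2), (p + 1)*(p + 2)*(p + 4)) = p + 2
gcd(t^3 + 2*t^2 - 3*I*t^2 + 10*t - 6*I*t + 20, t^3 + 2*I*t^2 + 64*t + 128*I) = t + 2*I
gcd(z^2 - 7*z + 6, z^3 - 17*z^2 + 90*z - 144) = z - 6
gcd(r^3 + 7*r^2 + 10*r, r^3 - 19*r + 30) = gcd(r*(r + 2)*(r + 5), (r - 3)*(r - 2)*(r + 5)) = r + 5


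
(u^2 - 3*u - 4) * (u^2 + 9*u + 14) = u^4 + 6*u^3 - 17*u^2 - 78*u - 56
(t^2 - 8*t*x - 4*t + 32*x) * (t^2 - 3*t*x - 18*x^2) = t^4 - 11*t^3*x - 4*t^3 + 6*t^2*x^2 + 44*t^2*x + 144*t*x^3 - 24*t*x^2 - 576*x^3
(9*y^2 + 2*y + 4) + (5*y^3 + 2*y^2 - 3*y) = 5*y^3 + 11*y^2 - y + 4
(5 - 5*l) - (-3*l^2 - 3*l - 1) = 3*l^2 - 2*l + 6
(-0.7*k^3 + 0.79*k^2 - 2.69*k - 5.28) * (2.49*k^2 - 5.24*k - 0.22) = -1.743*k^5 + 5.6351*k^4 - 10.6837*k^3 + 0.7746*k^2 + 28.259*k + 1.1616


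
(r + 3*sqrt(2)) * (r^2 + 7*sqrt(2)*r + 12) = r^3 + 10*sqrt(2)*r^2 + 54*r + 36*sqrt(2)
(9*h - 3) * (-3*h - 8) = -27*h^2 - 63*h + 24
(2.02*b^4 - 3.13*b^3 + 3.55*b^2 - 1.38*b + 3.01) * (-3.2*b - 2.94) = -6.464*b^5 + 4.0772*b^4 - 2.1578*b^3 - 6.021*b^2 - 5.5748*b - 8.8494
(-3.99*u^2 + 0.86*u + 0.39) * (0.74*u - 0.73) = -2.9526*u^3 + 3.5491*u^2 - 0.3392*u - 0.2847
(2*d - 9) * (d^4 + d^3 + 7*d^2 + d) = 2*d^5 - 7*d^4 + 5*d^3 - 61*d^2 - 9*d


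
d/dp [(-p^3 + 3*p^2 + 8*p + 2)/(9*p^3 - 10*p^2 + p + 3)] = (-17*p^4 - 146*p^3 + 20*p^2 + 58*p + 22)/(81*p^6 - 180*p^5 + 118*p^4 + 34*p^3 - 59*p^2 + 6*p + 9)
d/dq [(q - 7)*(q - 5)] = 2*q - 12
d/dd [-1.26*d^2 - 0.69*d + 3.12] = -2.52*d - 0.69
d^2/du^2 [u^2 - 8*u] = 2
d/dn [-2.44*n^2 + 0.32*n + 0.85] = 0.32 - 4.88*n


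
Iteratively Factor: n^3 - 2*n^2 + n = (n - 1)*(n^2 - n) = (n - 1)^2*(n)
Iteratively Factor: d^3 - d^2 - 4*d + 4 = (d - 1)*(d^2 - 4) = (d - 1)*(d + 2)*(d - 2)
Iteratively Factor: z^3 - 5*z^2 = (z - 5)*(z^2) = z*(z - 5)*(z)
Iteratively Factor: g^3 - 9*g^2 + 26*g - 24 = (g - 2)*(g^2 - 7*g + 12) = (g - 3)*(g - 2)*(g - 4)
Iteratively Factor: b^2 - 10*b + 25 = (b - 5)*(b - 5)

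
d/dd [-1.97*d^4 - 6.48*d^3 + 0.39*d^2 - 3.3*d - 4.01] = -7.88*d^3 - 19.44*d^2 + 0.78*d - 3.3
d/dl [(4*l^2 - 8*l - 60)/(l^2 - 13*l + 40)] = -44/(l^2 - 16*l + 64)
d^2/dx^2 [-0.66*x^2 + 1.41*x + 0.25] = -1.32000000000000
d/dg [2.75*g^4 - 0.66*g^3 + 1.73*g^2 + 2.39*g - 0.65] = 11.0*g^3 - 1.98*g^2 + 3.46*g + 2.39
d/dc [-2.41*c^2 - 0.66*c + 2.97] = -4.82*c - 0.66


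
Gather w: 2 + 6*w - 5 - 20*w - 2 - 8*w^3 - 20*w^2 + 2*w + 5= -8*w^3 - 20*w^2 - 12*w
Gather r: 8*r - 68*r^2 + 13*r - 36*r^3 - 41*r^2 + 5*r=-36*r^3 - 109*r^2 + 26*r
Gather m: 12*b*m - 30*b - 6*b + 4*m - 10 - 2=-36*b + m*(12*b + 4) - 12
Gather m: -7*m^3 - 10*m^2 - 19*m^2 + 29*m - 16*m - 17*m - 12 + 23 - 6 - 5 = -7*m^3 - 29*m^2 - 4*m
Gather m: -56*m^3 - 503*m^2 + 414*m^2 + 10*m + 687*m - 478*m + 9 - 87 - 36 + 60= -56*m^3 - 89*m^2 + 219*m - 54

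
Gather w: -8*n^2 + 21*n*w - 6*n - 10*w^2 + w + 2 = -8*n^2 - 6*n - 10*w^2 + w*(21*n + 1) + 2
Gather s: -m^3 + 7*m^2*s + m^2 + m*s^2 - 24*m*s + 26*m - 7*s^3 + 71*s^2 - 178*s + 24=-m^3 + m^2 + 26*m - 7*s^3 + s^2*(m + 71) + s*(7*m^2 - 24*m - 178) + 24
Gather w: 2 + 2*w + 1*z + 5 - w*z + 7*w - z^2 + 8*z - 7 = w*(9 - z) - z^2 + 9*z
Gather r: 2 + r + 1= r + 3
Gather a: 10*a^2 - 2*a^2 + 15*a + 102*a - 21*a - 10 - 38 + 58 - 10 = 8*a^2 + 96*a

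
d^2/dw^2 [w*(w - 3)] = 2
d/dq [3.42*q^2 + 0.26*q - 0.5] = 6.84*q + 0.26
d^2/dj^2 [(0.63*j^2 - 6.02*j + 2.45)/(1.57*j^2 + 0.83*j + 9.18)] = (-1.77635683940025e-15*j^4 - 31.319302*j^3 - 18.245598*j^2 + 539.738682*j + 130.67467)/(3.869893*j^6 + 6.137601*j^5 + 71.128065*j^4 + 72.346535*j^3 + 415.89531*j^2 + 209.838276*j + 773.620632)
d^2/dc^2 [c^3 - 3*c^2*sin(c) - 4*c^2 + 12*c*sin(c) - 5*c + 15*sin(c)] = 3*c^2*sin(c) - 12*sqrt(2)*c*sin(c + pi/4) + 6*c - 21*sin(c) + 24*cos(c) - 8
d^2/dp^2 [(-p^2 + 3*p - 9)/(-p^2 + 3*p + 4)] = 26*(3*p^2 - 9*p + 13)/(p^6 - 9*p^5 + 15*p^4 + 45*p^3 - 60*p^2 - 144*p - 64)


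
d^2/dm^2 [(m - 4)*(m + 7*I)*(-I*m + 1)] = -6*I*m + 16 + 8*I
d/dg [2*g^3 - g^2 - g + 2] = 6*g^2 - 2*g - 1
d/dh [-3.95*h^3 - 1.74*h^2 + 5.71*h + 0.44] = -11.85*h^2 - 3.48*h + 5.71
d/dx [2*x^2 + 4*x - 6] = 4*x + 4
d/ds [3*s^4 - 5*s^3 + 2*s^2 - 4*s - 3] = 12*s^3 - 15*s^2 + 4*s - 4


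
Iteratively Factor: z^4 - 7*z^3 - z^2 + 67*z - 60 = (z - 1)*(z^3 - 6*z^2 - 7*z + 60) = (z - 5)*(z - 1)*(z^2 - z - 12) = (z - 5)*(z - 4)*(z - 1)*(z + 3)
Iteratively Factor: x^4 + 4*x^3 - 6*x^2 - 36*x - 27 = (x - 3)*(x^3 + 7*x^2 + 15*x + 9) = (x - 3)*(x + 1)*(x^2 + 6*x + 9) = (x - 3)*(x + 1)*(x + 3)*(x + 3)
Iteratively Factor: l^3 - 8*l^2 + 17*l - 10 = (l - 2)*(l^2 - 6*l + 5) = (l - 5)*(l - 2)*(l - 1)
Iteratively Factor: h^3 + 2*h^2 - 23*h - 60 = (h + 3)*(h^2 - h - 20) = (h - 5)*(h + 3)*(h + 4)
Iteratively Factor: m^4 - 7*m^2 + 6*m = (m + 3)*(m^3 - 3*m^2 + 2*m) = (m - 1)*(m + 3)*(m^2 - 2*m) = m*(m - 1)*(m + 3)*(m - 2)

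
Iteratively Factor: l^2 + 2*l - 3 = (l + 3)*(l - 1)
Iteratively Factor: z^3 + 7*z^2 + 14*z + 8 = (z + 2)*(z^2 + 5*z + 4) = (z + 1)*(z + 2)*(z + 4)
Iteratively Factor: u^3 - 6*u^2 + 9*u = (u)*(u^2 - 6*u + 9) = u*(u - 3)*(u - 3)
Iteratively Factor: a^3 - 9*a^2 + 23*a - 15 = (a - 1)*(a^2 - 8*a + 15) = (a - 3)*(a - 1)*(a - 5)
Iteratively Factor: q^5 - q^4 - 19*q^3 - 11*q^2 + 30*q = (q)*(q^4 - q^3 - 19*q^2 - 11*q + 30) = q*(q - 5)*(q^3 + 4*q^2 + q - 6) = q*(q - 5)*(q + 2)*(q^2 + 2*q - 3) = q*(q - 5)*(q + 2)*(q + 3)*(q - 1)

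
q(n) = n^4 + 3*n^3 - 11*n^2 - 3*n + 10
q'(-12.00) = -5355.00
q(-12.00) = 14014.00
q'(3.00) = 120.00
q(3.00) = 64.00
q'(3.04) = 125.67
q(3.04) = 68.91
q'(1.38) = -5.71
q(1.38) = -3.58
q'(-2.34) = 46.51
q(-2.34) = -51.67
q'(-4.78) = -129.07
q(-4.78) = -32.59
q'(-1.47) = 36.08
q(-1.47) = -14.22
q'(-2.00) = 45.00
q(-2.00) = -36.00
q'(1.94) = 17.40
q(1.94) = -1.15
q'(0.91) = -12.55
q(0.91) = 1.11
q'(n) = 4*n^3 + 9*n^2 - 22*n - 3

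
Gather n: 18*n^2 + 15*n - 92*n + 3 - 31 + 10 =18*n^2 - 77*n - 18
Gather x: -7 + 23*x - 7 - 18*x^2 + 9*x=-18*x^2 + 32*x - 14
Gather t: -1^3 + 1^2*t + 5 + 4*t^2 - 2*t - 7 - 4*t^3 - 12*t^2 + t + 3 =-4*t^3 - 8*t^2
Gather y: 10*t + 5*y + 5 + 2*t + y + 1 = 12*t + 6*y + 6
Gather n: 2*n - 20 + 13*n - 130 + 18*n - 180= 33*n - 330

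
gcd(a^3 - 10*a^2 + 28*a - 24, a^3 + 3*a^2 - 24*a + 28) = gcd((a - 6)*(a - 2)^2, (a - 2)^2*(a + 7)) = a^2 - 4*a + 4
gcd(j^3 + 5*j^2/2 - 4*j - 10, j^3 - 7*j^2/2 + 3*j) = j - 2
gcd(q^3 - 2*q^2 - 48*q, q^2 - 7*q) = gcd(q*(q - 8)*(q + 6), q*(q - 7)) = q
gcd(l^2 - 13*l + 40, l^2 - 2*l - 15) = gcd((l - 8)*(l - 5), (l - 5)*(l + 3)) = l - 5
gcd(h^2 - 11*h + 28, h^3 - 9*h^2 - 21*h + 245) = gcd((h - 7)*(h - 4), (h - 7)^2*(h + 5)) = h - 7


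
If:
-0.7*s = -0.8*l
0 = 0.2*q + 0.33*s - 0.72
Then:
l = 0.875*s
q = 3.6 - 1.65*s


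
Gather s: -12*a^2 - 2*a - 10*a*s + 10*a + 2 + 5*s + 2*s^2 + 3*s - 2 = -12*a^2 + 8*a + 2*s^2 + s*(8 - 10*a)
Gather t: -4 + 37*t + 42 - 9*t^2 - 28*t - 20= -9*t^2 + 9*t + 18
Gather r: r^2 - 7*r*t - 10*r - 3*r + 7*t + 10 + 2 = r^2 + r*(-7*t - 13) + 7*t + 12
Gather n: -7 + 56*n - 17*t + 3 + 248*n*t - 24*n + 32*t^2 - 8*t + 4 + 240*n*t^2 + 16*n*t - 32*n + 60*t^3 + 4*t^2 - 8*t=n*(240*t^2 + 264*t) + 60*t^3 + 36*t^2 - 33*t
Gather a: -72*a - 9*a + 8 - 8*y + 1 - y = -81*a - 9*y + 9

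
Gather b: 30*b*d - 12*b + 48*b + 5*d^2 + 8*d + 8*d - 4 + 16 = b*(30*d + 36) + 5*d^2 + 16*d + 12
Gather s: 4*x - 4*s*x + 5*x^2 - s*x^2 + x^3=s*(-x^2 - 4*x) + x^3 + 5*x^2 + 4*x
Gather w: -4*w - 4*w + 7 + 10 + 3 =20 - 8*w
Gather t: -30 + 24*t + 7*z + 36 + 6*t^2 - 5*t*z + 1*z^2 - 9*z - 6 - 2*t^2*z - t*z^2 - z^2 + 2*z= t^2*(6 - 2*z) + t*(-z^2 - 5*z + 24)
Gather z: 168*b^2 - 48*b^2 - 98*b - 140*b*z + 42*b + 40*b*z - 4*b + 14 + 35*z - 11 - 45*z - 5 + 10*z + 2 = 120*b^2 - 100*b*z - 60*b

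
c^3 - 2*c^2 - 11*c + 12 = (c - 4)*(c - 1)*(c + 3)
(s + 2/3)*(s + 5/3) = s^2 + 7*s/3 + 10/9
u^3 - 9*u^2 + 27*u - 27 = (u - 3)^3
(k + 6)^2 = k^2 + 12*k + 36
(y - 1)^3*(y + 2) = y^4 - y^3 - 3*y^2 + 5*y - 2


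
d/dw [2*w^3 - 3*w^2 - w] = 6*w^2 - 6*w - 1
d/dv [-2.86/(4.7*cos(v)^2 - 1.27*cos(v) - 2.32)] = (3.6322 - 26.884*cos(v))*sin(v)/(-4.7*cos(v)^2 + 1.27*cos(v) + 2.32)^2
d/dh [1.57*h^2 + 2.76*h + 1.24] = 3.14*h + 2.76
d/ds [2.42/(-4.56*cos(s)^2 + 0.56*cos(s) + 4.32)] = (1.3552 - 22.0704*cos(s))*sin(s)/(-4.56*cos(s)^2 + 0.56*cos(s) + 4.32)^2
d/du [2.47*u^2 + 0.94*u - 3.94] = 4.94*u + 0.94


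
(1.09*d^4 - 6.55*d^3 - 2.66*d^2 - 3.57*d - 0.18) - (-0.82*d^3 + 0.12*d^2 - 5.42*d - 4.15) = 1.09*d^4 - 5.73*d^3 - 2.78*d^2 + 1.85*d + 3.97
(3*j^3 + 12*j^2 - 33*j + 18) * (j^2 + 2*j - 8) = 3*j^5 + 18*j^4 - 33*j^3 - 144*j^2 + 300*j - 144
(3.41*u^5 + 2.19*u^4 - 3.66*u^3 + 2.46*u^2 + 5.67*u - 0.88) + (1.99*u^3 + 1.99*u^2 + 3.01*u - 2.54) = 3.41*u^5 + 2.19*u^4 - 1.67*u^3 + 4.45*u^2 + 8.68*u - 3.42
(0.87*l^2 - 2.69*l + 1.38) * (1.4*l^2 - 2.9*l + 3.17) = 1.218*l^4 - 6.289*l^3 + 12.4909*l^2 - 12.5293*l + 4.3746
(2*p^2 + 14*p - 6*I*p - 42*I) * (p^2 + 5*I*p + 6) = 2*p^4 + 14*p^3 + 4*I*p^3 + 42*p^2 + 28*I*p^2 + 294*p - 36*I*p - 252*I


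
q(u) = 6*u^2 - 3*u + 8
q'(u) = 12*u - 3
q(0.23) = 7.63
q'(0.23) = -0.24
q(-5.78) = 225.79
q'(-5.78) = -72.36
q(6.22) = 221.47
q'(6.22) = 71.64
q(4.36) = 108.98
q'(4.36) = 49.32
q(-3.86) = 108.98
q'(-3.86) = -49.32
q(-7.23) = 343.33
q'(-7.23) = -89.76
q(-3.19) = 78.63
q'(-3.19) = -41.28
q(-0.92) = 15.84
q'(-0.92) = -14.04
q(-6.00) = 242.00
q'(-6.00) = -75.00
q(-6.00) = 242.00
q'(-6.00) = -75.00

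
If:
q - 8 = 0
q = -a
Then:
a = -8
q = 8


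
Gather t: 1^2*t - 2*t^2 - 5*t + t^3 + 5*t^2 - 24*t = t^3 + 3*t^2 - 28*t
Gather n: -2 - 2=-4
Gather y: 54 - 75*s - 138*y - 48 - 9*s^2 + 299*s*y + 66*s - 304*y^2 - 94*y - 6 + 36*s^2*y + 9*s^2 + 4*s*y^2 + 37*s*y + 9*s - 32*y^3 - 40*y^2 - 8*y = -32*y^3 + y^2*(4*s - 344) + y*(36*s^2 + 336*s - 240)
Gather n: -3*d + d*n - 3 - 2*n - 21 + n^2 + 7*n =-3*d + n^2 + n*(d + 5) - 24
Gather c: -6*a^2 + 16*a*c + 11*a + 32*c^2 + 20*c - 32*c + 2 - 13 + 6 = -6*a^2 + 11*a + 32*c^2 + c*(16*a - 12) - 5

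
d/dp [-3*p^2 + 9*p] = 9 - 6*p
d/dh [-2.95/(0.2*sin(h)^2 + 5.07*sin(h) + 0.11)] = (1.18*sin(h) + 14.9565)*cos(h)/(0.2*sin(h)^2 + 5.07*sin(h) + 0.11)^2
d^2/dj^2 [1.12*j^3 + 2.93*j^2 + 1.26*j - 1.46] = 6.72*j + 5.86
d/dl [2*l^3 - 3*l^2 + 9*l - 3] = 6*l^2 - 6*l + 9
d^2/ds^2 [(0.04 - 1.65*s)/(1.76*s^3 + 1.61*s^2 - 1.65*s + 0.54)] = (-30.66624*s^5 - 26.565792*s^4 - 16.323626*s^3 + 18.743064*s^2 + 7.741404*s - 2.792052)/(5.451776*s^9 + 14.961408*s^8 - 1.646832*s^7 - 18.861247*s^6 + 10.724769*s^5 + 7.939917*s^4 - 11.559537*s^3 + 5.818878*s^2 - 1.44342*s + 0.157464)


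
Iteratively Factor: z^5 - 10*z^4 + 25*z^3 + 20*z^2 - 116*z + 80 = (z + 2)*(z^4 - 12*z^3 + 49*z^2 - 78*z + 40) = (z - 2)*(z + 2)*(z^3 - 10*z^2 + 29*z - 20) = (z - 4)*(z - 2)*(z + 2)*(z^2 - 6*z + 5) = (z - 5)*(z - 4)*(z - 2)*(z + 2)*(z - 1)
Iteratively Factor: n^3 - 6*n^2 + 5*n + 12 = (n + 1)*(n^2 - 7*n + 12) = (n - 4)*(n + 1)*(n - 3)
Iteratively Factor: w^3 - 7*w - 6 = (w + 1)*(w^2 - w - 6) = (w + 1)*(w + 2)*(w - 3)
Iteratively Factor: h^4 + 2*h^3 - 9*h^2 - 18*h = (h - 3)*(h^3 + 5*h^2 + 6*h) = (h - 3)*(h + 2)*(h^2 + 3*h) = h*(h - 3)*(h + 2)*(h + 3)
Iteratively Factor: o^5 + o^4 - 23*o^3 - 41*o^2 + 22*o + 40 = (o + 2)*(o^4 - o^3 - 21*o^2 + o + 20) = (o - 1)*(o + 2)*(o^3 - 21*o - 20) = (o - 1)*(o + 1)*(o + 2)*(o^2 - o - 20) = (o - 5)*(o - 1)*(o + 1)*(o + 2)*(o + 4)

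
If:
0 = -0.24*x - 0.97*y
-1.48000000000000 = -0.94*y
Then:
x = -6.36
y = 1.57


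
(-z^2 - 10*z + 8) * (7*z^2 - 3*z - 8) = -7*z^4 - 67*z^3 + 94*z^2 + 56*z - 64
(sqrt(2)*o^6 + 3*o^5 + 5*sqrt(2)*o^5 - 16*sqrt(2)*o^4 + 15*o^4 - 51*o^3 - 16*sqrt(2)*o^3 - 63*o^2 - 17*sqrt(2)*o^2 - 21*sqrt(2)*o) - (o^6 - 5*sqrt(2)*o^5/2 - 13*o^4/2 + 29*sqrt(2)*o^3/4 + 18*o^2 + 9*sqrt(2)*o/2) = -o^6 + sqrt(2)*o^6 + 3*o^5 + 15*sqrt(2)*o^5/2 - 16*sqrt(2)*o^4 + 43*o^4/2 - 51*o^3 - 93*sqrt(2)*o^3/4 - 81*o^2 - 17*sqrt(2)*o^2 - 51*sqrt(2)*o/2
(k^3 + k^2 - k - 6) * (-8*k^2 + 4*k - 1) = -8*k^5 - 4*k^4 + 11*k^3 + 43*k^2 - 23*k + 6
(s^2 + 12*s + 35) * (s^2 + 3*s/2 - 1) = s^4 + 27*s^3/2 + 52*s^2 + 81*s/2 - 35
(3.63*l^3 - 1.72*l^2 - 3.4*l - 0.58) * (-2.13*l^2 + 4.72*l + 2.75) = -7.7319*l^5 + 20.7972*l^4 + 9.1061*l^3 - 19.5426*l^2 - 12.0876*l - 1.595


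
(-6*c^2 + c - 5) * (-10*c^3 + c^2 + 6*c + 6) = 60*c^5 - 16*c^4 + 15*c^3 - 35*c^2 - 24*c - 30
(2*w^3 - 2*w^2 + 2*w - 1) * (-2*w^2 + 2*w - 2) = -4*w^5 + 8*w^4 - 12*w^3 + 10*w^2 - 6*w + 2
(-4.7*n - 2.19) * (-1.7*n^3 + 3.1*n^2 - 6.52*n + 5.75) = 7.99*n^4 - 10.847*n^3 + 23.855*n^2 - 12.7462*n - 12.5925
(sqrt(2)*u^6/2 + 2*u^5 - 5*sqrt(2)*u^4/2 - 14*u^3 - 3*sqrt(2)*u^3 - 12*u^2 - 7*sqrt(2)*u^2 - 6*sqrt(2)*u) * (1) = sqrt(2)*u^6/2 + 2*u^5 - 5*sqrt(2)*u^4/2 - 14*u^3 - 3*sqrt(2)*u^3 - 12*u^2 - 7*sqrt(2)*u^2 - 6*sqrt(2)*u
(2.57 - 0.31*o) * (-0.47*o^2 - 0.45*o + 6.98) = 0.1457*o^3 - 1.0684*o^2 - 3.3203*o + 17.9386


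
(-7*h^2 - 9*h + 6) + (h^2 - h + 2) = -6*h^2 - 10*h + 8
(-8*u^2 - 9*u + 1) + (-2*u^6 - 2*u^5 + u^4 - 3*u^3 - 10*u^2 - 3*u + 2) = -2*u^6 - 2*u^5 + u^4 - 3*u^3 - 18*u^2 - 12*u + 3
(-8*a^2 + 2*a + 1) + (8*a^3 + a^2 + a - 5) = 8*a^3 - 7*a^2 + 3*a - 4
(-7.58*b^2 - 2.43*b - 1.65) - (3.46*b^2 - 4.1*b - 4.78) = -11.04*b^2 + 1.67*b + 3.13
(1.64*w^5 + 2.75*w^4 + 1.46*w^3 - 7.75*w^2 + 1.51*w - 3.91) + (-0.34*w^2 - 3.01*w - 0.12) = 1.64*w^5 + 2.75*w^4 + 1.46*w^3 - 8.09*w^2 - 1.5*w - 4.03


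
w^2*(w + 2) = w^3 + 2*w^2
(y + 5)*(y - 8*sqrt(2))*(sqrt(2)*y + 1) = sqrt(2)*y^3 - 15*y^2 + 5*sqrt(2)*y^2 - 75*y - 8*sqrt(2)*y - 40*sqrt(2)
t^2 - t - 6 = (t - 3)*(t + 2)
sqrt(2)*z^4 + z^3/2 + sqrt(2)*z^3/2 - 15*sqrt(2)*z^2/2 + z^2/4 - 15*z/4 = z*(z - 5/2)*(z + 3)*(sqrt(2)*z + 1/2)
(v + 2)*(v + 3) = v^2 + 5*v + 6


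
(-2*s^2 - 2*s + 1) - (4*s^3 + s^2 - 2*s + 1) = -4*s^3 - 3*s^2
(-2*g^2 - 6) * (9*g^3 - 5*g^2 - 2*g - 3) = -18*g^5 + 10*g^4 - 50*g^3 + 36*g^2 + 12*g + 18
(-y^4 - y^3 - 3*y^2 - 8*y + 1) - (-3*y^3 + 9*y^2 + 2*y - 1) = -y^4 + 2*y^3 - 12*y^2 - 10*y + 2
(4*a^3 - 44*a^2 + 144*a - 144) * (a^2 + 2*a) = 4*a^5 - 36*a^4 + 56*a^3 + 144*a^2 - 288*a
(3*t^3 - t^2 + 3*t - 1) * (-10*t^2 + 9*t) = -30*t^5 + 37*t^4 - 39*t^3 + 37*t^2 - 9*t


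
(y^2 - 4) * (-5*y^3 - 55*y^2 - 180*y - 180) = -5*y^5 - 55*y^4 - 160*y^3 + 40*y^2 + 720*y + 720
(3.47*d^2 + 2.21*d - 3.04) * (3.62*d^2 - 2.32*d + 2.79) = 12.5614*d^4 - 0.0502000000000002*d^3 - 6.4507*d^2 + 13.2187*d - 8.4816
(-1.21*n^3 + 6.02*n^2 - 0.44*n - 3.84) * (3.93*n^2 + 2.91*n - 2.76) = -4.7553*n^5 + 20.1375*n^4 + 19.1286*n^3 - 32.9868*n^2 - 9.96*n + 10.5984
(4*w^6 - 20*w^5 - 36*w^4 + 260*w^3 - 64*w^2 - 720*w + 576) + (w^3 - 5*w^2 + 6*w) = 4*w^6 - 20*w^5 - 36*w^4 + 261*w^3 - 69*w^2 - 714*w + 576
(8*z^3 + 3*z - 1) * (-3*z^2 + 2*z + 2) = -24*z^5 + 16*z^4 + 7*z^3 + 9*z^2 + 4*z - 2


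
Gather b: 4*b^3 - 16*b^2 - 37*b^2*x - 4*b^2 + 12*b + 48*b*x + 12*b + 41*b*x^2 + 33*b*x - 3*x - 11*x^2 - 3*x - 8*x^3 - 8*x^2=4*b^3 + b^2*(-37*x - 20) + b*(41*x^2 + 81*x + 24) - 8*x^3 - 19*x^2 - 6*x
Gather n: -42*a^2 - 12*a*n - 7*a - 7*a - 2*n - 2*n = -42*a^2 - 14*a + n*(-12*a - 4)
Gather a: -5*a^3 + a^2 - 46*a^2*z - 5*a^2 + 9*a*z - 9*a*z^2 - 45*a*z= -5*a^3 + a^2*(-46*z - 4) + a*(-9*z^2 - 36*z)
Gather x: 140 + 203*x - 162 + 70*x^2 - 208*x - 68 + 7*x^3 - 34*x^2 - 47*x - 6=7*x^3 + 36*x^2 - 52*x - 96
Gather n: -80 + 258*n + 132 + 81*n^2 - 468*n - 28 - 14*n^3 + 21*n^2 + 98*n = -14*n^3 + 102*n^2 - 112*n + 24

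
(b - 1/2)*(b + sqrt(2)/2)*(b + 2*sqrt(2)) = b^3 - b^2/2 + 5*sqrt(2)*b^2/2 - 5*sqrt(2)*b/4 + 2*b - 1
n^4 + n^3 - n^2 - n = n*(n - 1)*(n + 1)^2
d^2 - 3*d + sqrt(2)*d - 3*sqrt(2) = (d - 3)*(d + sqrt(2))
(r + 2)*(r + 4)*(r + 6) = r^3 + 12*r^2 + 44*r + 48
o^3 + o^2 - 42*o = o*(o - 6)*(o + 7)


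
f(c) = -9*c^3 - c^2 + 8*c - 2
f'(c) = -27*c^2 - 2*c + 8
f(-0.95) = -2.79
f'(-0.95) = -14.47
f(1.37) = -16.06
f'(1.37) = -45.42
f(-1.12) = 0.43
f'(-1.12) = -23.63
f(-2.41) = 98.89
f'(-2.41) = -144.00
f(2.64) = -153.45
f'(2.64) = -185.46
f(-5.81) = 1682.87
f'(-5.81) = -891.79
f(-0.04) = -2.32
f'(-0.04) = 8.04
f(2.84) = -193.50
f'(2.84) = -215.45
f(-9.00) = 6406.00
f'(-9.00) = -2161.00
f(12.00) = -15602.00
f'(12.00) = -3904.00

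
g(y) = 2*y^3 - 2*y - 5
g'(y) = 6*y^2 - 2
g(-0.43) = -4.30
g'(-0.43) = -0.89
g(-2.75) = -41.09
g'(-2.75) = 43.38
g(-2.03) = -17.67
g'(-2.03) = 22.73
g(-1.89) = -14.72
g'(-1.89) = 19.43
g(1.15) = -4.26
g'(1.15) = 5.94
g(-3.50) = -83.75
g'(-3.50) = 71.50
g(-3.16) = -61.79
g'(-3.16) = 57.91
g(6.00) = 415.00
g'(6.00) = 214.00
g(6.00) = 415.00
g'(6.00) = 214.00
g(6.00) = 415.00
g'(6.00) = 214.00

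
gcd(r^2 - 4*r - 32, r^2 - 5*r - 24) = r - 8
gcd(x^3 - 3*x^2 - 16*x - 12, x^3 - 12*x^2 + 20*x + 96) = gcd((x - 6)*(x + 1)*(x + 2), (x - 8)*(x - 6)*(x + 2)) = x^2 - 4*x - 12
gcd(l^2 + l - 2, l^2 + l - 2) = l^2 + l - 2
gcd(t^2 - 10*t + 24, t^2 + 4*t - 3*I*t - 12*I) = 1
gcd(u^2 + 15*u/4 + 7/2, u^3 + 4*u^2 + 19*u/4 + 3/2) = u + 2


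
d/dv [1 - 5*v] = -5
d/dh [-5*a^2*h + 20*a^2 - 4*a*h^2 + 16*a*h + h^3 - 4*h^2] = -5*a^2 - 8*a*h + 16*a + 3*h^2 - 8*h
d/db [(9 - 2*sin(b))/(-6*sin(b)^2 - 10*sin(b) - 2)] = (-6*sin(b)^2 + 54*sin(b) + 47)*cos(b)/(2*(3*sin(b)^2 + 5*sin(b) + 1)^2)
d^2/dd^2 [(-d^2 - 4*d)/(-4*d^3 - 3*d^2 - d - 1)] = 2*(16*d^6 + 192*d^5 + 132*d^4 - 11*d^3 - 105*d^2 - 36*d - 3)/(64*d^9 + 144*d^8 + 156*d^7 + 147*d^6 + 111*d^5 + 60*d^4 + 31*d^3 + 12*d^2 + 3*d + 1)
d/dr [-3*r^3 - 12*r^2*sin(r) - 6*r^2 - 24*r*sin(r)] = -12*r^2*cos(r) - 9*r^2 - 24*sqrt(2)*r*sin(r + pi/4) - 12*r - 24*sin(r)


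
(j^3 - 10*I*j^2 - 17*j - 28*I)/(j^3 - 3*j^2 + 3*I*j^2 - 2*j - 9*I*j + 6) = (j^2 - 11*I*j - 28)/(j^2 + j*(-3 + 2*I) - 6*I)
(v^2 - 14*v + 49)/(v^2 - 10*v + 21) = (v - 7)/(v - 3)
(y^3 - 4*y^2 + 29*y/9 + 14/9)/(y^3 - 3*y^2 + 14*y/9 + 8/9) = (3*y - 7)/(3*y - 4)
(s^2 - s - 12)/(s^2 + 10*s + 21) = (s - 4)/(s + 7)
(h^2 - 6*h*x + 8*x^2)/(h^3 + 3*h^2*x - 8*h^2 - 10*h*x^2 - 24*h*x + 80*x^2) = (h - 4*x)/(h^2 + 5*h*x - 8*h - 40*x)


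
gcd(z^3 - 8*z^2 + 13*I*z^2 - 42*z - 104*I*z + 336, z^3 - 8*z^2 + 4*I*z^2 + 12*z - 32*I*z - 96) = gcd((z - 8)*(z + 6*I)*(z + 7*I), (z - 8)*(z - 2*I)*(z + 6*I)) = z^2 + z*(-8 + 6*I) - 48*I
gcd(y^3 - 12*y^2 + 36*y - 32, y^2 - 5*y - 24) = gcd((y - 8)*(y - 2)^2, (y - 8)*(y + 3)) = y - 8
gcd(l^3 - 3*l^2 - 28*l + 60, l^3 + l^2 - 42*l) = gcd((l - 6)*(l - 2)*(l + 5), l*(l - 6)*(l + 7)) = l - 6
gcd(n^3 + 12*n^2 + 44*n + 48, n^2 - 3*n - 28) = n + 4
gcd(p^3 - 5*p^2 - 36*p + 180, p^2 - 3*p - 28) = 1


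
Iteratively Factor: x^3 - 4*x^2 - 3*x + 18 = (x - 3)*(x^2 - x - 6) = (x - 3)^2*(x + 2)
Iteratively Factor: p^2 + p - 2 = (p + 2)*(p - 1)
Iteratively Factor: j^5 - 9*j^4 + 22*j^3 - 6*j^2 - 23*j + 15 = (j - 3)*(j^4 - 6*j^3 + 4*j^2 + 6*j - 5) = (j - 3)*(j - 1)*(j^3 - 5*j^2 - j + 5) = (j - 5)*(j - 3)*(j - 1)*(j^2 - 1) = (j - 5)*(j - 3)*(j - 1)^2*(j + 1)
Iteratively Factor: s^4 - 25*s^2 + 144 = (s - 4)*(s^3 + 4*s^2 - 9*s - 36) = (s - 4)*(s - 3)*(s^2 + 7*s + 12) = (s - 4)*(s - 3)*(s + 3)*(s + 4)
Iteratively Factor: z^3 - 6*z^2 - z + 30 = (z - 3)*(z^2 - 3*z - 10) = (z - 3)*(z + 2)*(z - 5)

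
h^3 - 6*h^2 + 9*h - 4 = (h - 4)*(h - 1)^2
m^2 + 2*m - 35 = (m - 5)*(m + 7)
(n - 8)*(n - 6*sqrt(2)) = n^2 - 6*sqrt(2)*n - 8*n + 48*sqrt(2)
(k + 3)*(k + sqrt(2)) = k^2 + sqrt(2)*k + 3*k + 3*sqrt(2)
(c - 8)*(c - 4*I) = c^2 - 8*c - 4*I*c + 32*I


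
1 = 1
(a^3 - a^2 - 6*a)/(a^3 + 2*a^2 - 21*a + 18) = a*(a + 2)/(a^2 + 5*a - 6)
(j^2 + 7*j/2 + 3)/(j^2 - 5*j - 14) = (j + 3/2)/(j - 7)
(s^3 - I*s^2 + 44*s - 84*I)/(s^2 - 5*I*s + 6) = (s^2 + 5*I*s + 14)/(s + I)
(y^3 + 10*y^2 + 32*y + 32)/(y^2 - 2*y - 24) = (y^2 + 6*y + 8)/(y - 6)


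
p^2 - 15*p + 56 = (p - 8)*(p - 7)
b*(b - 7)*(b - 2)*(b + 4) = b^4 - 5*b^3 - 22*b^2 + 56*b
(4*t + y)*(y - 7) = 4*t*y - 28*t + y^2 - 7*y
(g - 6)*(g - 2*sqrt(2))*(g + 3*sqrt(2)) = g^3 - 6*g^2 + sqrt(2)*g^2 - 12*g - 6*sqrt(2)*g + 72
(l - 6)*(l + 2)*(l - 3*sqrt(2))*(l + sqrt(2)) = l^4 - 4*l^3 - 2*sqrt(2)*l^3 - 18*l^2 + 8*sqrt(2)*l^2 + 24*l + 24*sqrt(2)*l + 72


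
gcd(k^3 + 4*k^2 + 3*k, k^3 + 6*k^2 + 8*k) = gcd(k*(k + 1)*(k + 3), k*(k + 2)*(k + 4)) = k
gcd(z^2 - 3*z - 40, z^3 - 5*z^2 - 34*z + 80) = z^2 - 3*z - 40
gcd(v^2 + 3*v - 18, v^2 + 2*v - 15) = v - 3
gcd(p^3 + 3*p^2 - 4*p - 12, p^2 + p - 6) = p^2 + p - 6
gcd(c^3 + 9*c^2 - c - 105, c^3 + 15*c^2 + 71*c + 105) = c^2 + 12*c + 35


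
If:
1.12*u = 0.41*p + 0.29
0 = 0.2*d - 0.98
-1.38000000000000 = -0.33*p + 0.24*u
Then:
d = 4.90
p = 5.96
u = 2.44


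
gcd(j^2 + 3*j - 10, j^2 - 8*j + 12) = j - 2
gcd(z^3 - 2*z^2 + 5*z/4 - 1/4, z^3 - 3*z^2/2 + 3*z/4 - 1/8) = z^2 - z + 1/4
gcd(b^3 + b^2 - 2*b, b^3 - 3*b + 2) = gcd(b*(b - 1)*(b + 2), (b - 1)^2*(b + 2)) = b^2 + b - 2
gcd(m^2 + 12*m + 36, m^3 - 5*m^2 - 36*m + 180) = m + 6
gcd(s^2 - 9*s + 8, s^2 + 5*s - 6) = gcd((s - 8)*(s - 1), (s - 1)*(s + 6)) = s - 1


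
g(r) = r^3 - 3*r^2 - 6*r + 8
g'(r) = 3*r^2 - 6*r - 6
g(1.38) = -3.37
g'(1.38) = -8.57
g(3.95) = -0.88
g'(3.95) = 17.11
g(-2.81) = -21.02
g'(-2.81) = 34.55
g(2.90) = -10.24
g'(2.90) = 1.83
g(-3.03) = -29.18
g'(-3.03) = 39.72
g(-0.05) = 8.29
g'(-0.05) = -5.69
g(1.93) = -7.57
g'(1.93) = -6.41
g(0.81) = 1.70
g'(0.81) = -8.89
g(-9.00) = -910.00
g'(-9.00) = 291.00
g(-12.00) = -2080.00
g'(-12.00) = 498.00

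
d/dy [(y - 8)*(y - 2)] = 2*y - 10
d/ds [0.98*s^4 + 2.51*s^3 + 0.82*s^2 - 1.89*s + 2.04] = 3.92*s^3 + 7.53*s^2 + 1.64*s - 1.89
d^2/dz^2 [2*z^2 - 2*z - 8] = 4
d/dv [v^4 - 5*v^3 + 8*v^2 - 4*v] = 4*v^3 - 15*v^2 + 16*v - 4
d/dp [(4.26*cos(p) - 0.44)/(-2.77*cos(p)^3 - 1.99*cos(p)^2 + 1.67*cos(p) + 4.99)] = (-23.6004*cos(p)^3 - 4.821*cos(p)^2 + 1.7512*cos(p) - 21.9922)*sin(p)/(7.6729*cos(p)^6 + 11.0246*cos(p)^5 - 5.2917*cos(p)^4 - 34.2912*cos(p)^3 - 17.0713*cos(p)^2 + 16.6666*cos(p) + 24.9001)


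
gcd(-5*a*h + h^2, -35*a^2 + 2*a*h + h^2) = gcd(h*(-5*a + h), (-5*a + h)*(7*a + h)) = 5*a - h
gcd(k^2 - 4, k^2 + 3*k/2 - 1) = k + 2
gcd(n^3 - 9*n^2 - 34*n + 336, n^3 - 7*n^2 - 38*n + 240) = n^2 - 2*n - 48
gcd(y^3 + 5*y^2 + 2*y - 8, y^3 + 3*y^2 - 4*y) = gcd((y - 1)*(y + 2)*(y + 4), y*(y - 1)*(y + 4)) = y^2 + 3*y - 4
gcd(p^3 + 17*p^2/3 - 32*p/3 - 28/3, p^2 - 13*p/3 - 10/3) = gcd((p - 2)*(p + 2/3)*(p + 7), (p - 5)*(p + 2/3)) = p + 2/3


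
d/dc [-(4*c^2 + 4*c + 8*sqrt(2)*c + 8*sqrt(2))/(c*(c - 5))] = 8*(sqrt(2)*c^2 + 3*c^2 + 2*sqrt(2)*c - 5*sqrt(2))/(c^2*(c^2 - 10*c + 25))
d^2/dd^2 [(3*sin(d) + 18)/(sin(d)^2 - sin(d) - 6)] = 3*(-sin(d)^5 - 25*sin(d)^4 - 16*sin(d)^3 - 108*sin(d)^2 + 72)/((sin(d) - 3)^3*(sin(d) + 2)^3)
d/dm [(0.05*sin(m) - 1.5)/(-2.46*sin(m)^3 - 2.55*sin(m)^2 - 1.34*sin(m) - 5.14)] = (0.246*sin(m)^3 - 10.9425*sin(m)^2 - 7.65*sin(m) - 2.267)*cos(m)/(6.0516*sin(m)^6 + 12.546*sin(m)^5 + 13.0953*sin(m)^4 + 32.1228*sin(m)^3 + 28.0096*sin(m)^2 + 13.7752*sin(m) + 26.4196)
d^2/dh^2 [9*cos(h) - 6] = -9*cos(h)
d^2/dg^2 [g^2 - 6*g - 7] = 2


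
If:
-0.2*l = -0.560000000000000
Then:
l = 2.80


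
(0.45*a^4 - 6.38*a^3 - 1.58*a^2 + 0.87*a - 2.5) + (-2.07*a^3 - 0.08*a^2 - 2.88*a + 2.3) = 0.45*a^4 - 8.45*a^3 - 1.66*a^2 - 2.01*a - 0.2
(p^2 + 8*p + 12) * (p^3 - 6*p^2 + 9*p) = p^5 + 2*p^4 - 27*p^3 + 108*p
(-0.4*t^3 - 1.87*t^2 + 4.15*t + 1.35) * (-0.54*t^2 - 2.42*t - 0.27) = 0.216*t^5 + 1.9778*t^4 + 2.3924*t^3 - 10.2671*t^2 - 4.3875*t - 0.3645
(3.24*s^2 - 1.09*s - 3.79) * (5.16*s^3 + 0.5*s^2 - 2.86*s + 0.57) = 16.7184*s^5 - 4.0044*s^4 - 29.3678*s^3 + 3.0692*s^2 + 10.2181*s - 2.1603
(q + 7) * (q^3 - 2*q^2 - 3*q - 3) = q^4 + 5*q^3 - 17*q^2 - 24*q - 21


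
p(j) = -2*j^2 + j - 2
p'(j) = 1 - 4*j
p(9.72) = -181.24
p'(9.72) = -37.88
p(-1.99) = -11.91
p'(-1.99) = 8.96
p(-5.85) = -76.30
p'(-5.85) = 24.40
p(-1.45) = -7.66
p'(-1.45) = 6.80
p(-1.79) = -10.20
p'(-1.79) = 8.16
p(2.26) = -9.96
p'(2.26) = -8.04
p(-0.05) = -2.06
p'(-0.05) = 1.20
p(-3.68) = -32.76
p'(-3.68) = 15.72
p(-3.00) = -23.00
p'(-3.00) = 13.00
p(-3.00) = -23.00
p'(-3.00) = 13.00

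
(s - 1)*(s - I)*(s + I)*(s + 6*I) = s^4 - s^3 + 6*I*s^3 + s^2 - 6*I*s^2 - s + 6*I*s - 6*I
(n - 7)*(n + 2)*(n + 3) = n^3 - 2*n^2 - 29*n - 42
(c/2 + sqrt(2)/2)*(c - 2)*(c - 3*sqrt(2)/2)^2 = c^4/2 - sqrt(2)*c^3 - c^3 - 3*c^2/4 + 2*sqrt(2)*c^2 + 3*c/2 + 9*sqrt(2)*c/4 - 9*sqrt(2)/2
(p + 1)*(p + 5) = p^2 + 6*p + 5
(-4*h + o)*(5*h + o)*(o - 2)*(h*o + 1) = -20*h^3*o^2 + 40*h^3*o + h^2*o^3 - 2*h^2*o^2 - 20*h^2*o + 40*h^2 + h*o^4 - 2*h*o^3 + h*o^2 - 2*h*o + o^3 - 2*o^2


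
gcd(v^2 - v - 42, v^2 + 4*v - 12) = v + 6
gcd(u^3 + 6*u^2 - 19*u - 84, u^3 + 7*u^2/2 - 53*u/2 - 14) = u^2 + 3*u - 28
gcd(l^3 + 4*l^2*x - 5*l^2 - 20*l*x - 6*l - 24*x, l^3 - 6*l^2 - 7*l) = l + 1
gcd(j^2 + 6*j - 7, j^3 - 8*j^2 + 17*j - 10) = j - 1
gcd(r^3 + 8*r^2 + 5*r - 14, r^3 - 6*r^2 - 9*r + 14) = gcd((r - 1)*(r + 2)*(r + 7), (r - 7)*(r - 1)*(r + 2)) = r^2 + r - 2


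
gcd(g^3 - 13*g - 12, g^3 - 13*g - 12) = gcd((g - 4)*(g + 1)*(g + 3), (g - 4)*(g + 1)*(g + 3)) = g^3 - 13*g - 12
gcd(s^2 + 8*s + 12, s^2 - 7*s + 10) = 1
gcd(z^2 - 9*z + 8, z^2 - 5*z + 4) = z - 1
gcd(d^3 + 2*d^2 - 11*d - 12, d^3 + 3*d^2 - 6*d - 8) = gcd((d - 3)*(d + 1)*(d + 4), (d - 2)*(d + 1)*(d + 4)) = d^2 + 5*d + 4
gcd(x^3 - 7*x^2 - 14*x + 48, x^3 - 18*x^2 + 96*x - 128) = x^2 - 10*x + 16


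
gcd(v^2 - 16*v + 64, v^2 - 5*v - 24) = v - 8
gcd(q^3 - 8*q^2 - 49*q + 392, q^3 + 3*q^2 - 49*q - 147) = q^2 - 49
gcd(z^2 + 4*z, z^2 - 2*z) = z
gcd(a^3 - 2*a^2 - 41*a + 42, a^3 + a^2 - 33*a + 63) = 1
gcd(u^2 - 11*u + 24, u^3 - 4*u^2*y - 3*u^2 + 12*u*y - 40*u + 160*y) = u - 8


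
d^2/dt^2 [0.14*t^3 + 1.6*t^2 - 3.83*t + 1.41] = 0.84*t + 3.2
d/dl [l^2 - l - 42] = 2*l - 1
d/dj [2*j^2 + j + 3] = 4*j + 1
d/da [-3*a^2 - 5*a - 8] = -6*a - 5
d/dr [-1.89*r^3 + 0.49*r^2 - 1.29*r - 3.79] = -5.67*r^2 + 0.98*r - 1.29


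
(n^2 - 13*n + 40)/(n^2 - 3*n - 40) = (n - 5)/(n + 5)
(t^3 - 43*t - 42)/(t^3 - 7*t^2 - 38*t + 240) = (t^2 - 6*t - 7)/(t^2 - 13*t + 40)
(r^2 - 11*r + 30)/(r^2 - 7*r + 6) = (r - 5)/(r - 1)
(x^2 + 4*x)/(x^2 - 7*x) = (x + 4)/(x - 7)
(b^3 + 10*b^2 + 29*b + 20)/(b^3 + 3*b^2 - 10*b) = (b^2 + 5*b + 4)/(b*(b - 2))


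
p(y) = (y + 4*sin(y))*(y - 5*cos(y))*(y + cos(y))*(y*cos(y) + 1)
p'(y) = (1 - sin(y))*(y + 4*sin(y))*(y - 5*cos(y))*(y*cos(y) + 1) + (y + 4*sin(y))*(y - 5*cos(y))*(y + cos(y))*(-y*sin(y) + cos(y)) + (y + 4*sin(y))*(y + cos(y))*(y*cos(y) + 1)*(5*sin(y) + 1) + (y - 5*cos(y))*(y + cos(y))*(y*cos(y) + 1)*(4*cos(y) + 1) = -(y + 4*sin(y))*(y - 5*cos(y))*(y + cos(y))*(y*sin(y) - cos(y)) - (y + 4*sin(y))*(y - 5*cos(y))*(y*cos(y) + 1)*(sin(y) - 1) + (y + 4*sin(y))*(y + cos(y))*(y*cos(y) + 1)*(5*sin(y) + 1) + (y - 5*cos(y))*(y + cos(y))*(y*cos(y) + 1)*(4*cos(y) + 1)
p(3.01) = -112.78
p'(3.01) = -56.18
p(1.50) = 10.93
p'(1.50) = 45.59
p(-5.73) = 685.00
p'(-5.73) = -1829.32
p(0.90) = -21.13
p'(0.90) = 26.91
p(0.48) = -17.94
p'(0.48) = -35.48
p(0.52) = -19.29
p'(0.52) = -31.89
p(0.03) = -0.79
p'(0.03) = -27.66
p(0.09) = -2.60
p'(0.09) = -32.60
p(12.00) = 10956.31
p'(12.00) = 10977.56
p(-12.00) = 16271.87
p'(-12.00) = -24580.98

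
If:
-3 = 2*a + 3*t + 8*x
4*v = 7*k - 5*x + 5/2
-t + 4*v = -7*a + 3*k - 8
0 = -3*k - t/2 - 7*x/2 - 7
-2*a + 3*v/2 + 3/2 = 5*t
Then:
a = -10435/24782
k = -52859/24782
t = -5230/12391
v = -36781/12391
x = -1381/12391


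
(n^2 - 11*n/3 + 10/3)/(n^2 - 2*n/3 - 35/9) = 3*(-3*n^2 + 11*n - 10)/(-9*n^2 + 6*n + 35)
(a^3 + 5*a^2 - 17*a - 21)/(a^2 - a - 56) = (a^2 - 2*a - 3)/(a - 8)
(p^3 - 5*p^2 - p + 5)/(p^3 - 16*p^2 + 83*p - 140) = (p^2 - 1)/(p^2 - 11*p + 28)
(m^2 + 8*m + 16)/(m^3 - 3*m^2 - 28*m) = (m + 4)/(m*(m - 7))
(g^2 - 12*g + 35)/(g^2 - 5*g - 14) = (g - 5)/(g + 2)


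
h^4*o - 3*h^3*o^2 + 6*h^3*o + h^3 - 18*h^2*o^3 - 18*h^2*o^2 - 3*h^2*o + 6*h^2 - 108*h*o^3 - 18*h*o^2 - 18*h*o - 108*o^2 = (h + 6)*(h - 6*o)*(h + 3*o)*(h*o + 1)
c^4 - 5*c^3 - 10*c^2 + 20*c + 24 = (c - 6)*(c - 2)*(c + 1)*(c + 2)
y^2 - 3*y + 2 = (y - 2)*(y - 1)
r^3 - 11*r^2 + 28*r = r*(r - 7)*(r - 4)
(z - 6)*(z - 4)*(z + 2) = z^3 - 8*z^2 + 4*z + 48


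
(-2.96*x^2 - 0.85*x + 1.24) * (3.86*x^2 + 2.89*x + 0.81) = -11.4256*x^4 - 11.8354*x^3 - 0.0677000000000012*x^2 + 2.8951*x + 1.0044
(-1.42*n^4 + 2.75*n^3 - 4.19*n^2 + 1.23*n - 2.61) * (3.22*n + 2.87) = -4.5724*n^5 + 4.7796*n^4 - 5.5993*n^3 - 8.0647*n^2 - 4.8741*n - 7.4907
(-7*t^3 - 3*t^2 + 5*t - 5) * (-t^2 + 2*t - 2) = 7*t^5 - 11*t^4 + 3*t^3 + 21*t^2 - 20*t + 10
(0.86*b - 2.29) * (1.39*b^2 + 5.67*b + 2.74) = 1.1954*b^3 + 1.6931*b^2 - 10.6279*b - 6.2746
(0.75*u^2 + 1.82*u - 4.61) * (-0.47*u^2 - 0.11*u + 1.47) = -0.3525*u^4 - 0.9379*u^3 + 3.069*u^2 + 3.1825*u - 6.7767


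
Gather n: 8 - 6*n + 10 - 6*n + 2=20 - 12*n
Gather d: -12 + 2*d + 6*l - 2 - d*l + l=d*(2 - l) + 7*l - 14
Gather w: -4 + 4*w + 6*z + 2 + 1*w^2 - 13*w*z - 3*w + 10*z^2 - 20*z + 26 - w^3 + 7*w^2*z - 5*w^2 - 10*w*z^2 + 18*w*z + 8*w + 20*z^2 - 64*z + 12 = -w^3 + w^2*(7*z - 4) + w*(-10*z^2 + 5*z + 9) + 30*z^2 - 78*z + 36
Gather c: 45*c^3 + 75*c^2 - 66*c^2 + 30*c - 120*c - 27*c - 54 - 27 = 45*c^3 + 9*c^2 - 117*c - 81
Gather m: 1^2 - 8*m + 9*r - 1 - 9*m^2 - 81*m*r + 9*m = -9*m^2 + m*(1 - 81*r) + 9*r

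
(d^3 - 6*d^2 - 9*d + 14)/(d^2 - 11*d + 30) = (d^3 - 6*d^2 - 9*d + 14)/(d^2 - 11*d + 30)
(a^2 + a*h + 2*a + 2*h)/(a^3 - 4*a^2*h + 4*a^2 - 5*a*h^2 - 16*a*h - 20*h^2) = (a + 2)/(a^2 - 5*a*h + 4*a - 20*h)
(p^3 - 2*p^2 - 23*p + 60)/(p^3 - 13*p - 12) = (p^2 + 2*p - 15)/(p^2 + 4*p + 3)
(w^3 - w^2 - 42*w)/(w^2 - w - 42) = w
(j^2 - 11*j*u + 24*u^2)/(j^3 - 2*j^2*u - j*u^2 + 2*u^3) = (j^2 - 11*j*u + 24*u^2)/(j^3 - 2*j^2*u - j*u^2 + 2*u^3)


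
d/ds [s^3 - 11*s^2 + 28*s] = 3*s^2 - 22*s + 28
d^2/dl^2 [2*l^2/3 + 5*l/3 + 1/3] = 4/3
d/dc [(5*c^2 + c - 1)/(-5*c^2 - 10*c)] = (-9*c^2 - 2*c - 2)/(5*c^2*(c^2 + 4*c + 4))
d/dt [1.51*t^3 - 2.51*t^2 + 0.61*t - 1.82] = 4.53*t^2 - 5.02*t + 0.61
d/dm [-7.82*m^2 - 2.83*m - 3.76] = -15.64*m - 2.83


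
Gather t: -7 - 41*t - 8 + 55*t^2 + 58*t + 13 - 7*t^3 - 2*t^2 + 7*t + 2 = -7*t^3 + 53*t^2 + 24*t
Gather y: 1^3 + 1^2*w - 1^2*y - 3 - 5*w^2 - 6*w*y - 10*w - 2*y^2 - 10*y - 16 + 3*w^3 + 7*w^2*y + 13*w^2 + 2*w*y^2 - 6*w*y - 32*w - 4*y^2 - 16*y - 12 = 3*w^3 + 8*w^2 - 41*w + y^2*(2*w - 6) + y*(7*w^2 - 12*w - 27) - 30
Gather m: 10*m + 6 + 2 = 10*m + 8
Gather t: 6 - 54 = -48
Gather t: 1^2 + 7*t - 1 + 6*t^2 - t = 6*t^2 + 6*t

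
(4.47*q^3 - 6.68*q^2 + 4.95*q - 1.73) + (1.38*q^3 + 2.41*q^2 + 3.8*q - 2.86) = 5.85*q^3 - 4.27*q^2 + 8.75*q - 4.59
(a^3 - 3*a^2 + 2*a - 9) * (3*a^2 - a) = 3*a^5 - 10*a^4 + 9*a^3 - 29*a^2 + 9*a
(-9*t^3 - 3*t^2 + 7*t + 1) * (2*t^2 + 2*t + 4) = -18*t^5 - 24*t^4 - 28*t^3 + 4*t^2 + 30*t + 4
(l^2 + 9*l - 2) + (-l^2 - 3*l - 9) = 6*l - 11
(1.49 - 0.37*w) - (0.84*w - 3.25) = 4.74 - 1.21*w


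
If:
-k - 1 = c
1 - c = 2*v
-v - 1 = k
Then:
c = 1/3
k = -4/3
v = 1/3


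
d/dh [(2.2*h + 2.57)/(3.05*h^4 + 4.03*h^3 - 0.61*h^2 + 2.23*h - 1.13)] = (-20.13*h^4 - 49.086*h^3 - 29.7293*h^2 + 3.1354*h - 8.2171)/(9.3025*h^8 + 24.583*h^7 + 12.5199*h^6 + 8.6864*h^5 + 11.4529*h^4 - 11.8284*h^3 + 6.3515*h^2 - 5.0398*h + 1.2769)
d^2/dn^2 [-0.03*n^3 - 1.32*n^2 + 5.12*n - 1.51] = -0.18*n - 2.64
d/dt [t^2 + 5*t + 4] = 2*t + 5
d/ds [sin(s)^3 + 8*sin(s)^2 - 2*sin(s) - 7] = (3*sin(s)^2 + 16*sin(s) - 2)*cos(s)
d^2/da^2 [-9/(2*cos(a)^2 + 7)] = 36*(4*sin(a)^4 + 12*sin(a)^2 - 9)/(cos(2*a) + 8)^3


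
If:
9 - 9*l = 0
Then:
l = 1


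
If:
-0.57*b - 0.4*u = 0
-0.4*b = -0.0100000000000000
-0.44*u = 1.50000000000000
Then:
No Solution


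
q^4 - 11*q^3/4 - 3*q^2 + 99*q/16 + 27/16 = (q - 3)*(q - 3/2)*(q + 1/4)*(q + 3/2)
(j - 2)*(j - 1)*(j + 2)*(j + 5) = j^4 + 4*j^3 - 9*j^2 - 16*j + 20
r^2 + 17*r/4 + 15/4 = (r + 5/4)*(r + 3)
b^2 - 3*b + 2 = (b - 2)*(b - 1)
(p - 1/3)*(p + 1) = p^2 + 2*p/3 - 1/3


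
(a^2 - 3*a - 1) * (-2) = -2*a^2 + 6*a + 2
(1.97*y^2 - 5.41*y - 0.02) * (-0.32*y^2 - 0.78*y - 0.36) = -0.6304*y^4 + 0.1946*y^3 + 3.517*y^2 + 1.9632*y + 0.0072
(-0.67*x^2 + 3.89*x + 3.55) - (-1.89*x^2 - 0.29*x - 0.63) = 1.22*x^2 + 4.18*x + 4.18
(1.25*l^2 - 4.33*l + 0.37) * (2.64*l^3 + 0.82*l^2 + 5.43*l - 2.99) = 3.3*l^5 - 10.4062*l^4 + 4.2137*l^3 - 26.946*l^2 + 14.9558*l - 1.1063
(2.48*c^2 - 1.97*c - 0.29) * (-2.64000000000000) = -6.5472*c^2 + 5.2008*c + 0.7656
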